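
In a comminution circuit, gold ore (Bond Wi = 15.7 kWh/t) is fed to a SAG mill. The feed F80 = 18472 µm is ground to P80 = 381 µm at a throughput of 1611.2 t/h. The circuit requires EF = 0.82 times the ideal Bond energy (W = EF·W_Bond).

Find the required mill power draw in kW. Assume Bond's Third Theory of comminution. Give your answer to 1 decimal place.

Bond:  W = 10 Wi (1/√P − 1/√F)
W = 10·15.7·(1/√381 − 1/√18472) = 10·15.7·(0.043874) = 6.8882 kWh/t
Corrected W = EF·W_Bond = 0.82·6.8882 = 5.6483 kWh/t
Mill draw = 5.6483 × 1611.2 = 9100.6 kW

P = 9100.6 kW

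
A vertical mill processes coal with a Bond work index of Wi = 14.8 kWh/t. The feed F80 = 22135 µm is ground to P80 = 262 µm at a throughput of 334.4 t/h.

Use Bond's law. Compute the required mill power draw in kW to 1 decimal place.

W = 10·Wi·(P80^(-½) − F80^(-½))
W = 10·14.8·(1/√262 − 1/√22135) = 10·14.8·(0.055059) = 8.1487 kWh/t
Power = W × throughput = 8.1487 kWh/t × 334.4 t/h = 2724.9 kW

P = 2724.9 kW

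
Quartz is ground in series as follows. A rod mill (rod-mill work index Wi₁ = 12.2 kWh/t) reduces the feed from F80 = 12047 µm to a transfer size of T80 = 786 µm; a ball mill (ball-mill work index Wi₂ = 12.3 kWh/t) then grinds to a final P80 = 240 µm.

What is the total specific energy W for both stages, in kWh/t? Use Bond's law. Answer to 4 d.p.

W = 10·Wi·[P80^(−½) − F80^(−½)]
Stage 1 (12047→786 µm, Wi₁=12.2): W₁ = 10·12.2·(0.035669 − 0.009111) = 3.2401 kWh/t
Stage 2 (786→240 µm, Wi₂=12.3): W₂ = 10·12.3·(0.064550 − 0.035669) = 3.5524 kWh/t
W = W₁ + W₂ = 3.2401 + 3.5524 = 6.7924 kWh/t

W = 6.7924 kWh/t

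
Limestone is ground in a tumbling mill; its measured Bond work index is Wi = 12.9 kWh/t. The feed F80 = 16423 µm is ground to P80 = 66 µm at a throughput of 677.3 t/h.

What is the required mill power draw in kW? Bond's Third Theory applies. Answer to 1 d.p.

P = 10072.9 kW

Bond: W = 10·Wi·(1/√P80 − 1/√F80)
W = 10·12.9·(1/√66 − 1/√16423) = 10·12.9·(0.115288) = 14.8722 kWh/t
Power = W × throughput = 14.8722 kWh/t × 677.3 t/h = 10072.9 kW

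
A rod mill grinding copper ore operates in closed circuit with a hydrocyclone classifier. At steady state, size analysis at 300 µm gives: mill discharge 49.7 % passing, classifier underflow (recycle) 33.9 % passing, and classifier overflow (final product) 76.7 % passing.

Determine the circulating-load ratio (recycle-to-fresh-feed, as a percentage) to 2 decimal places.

CL = 170.89 %

Let r = R/F. Size balance at 300 µm:
r = (o − d)/(d − u)
r = (76.7 − 49.7)/(49.7 − 33.9) = 27.0/15.8 = 1.7089
CL = 100·r = 170.89 %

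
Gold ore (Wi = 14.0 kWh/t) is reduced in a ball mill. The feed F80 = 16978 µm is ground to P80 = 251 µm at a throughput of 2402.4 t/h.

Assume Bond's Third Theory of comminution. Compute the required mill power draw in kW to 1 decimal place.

W = 10 Wi / √P80 − 10 Wi / √F80
W = 10·14.0·(1/√251 − 1/√16978) = 10·14.0·(0.055445) = 7.7623 kWh/t
P = W·T = 7.7623·2402.4 = 18648.1 kW

P = 18648.1 kW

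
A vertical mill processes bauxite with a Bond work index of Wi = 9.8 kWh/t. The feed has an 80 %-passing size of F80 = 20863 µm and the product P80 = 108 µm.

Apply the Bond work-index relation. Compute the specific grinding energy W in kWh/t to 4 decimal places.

W = 10 Wi / √P80 − 10 Wi / √F80
1/√108 = 0.096225;  1/√20863 = 0.006923
W = 10·9.8·(0.096225 − 0.006923) = 8.7516 kWh/t

W = 8.7516 kWh/t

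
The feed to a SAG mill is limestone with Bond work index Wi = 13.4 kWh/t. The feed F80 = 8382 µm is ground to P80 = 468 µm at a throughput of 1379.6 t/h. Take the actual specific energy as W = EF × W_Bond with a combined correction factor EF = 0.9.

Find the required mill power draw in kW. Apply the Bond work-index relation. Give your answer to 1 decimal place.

W = 10·Wi·[P80^(−½) − F80^(−½)]
W = 10·13.4·(1/√468 − 1/√8382) = 10·13.4·(0.035302) = 4.7305 kWh/t
W_actual = 0.9 × 4.7305 = 4.2575 kWh/t
P_mill = W·ṁ = 4.2575·1379.6 = 5873.6 kW

P = 5873.6 kW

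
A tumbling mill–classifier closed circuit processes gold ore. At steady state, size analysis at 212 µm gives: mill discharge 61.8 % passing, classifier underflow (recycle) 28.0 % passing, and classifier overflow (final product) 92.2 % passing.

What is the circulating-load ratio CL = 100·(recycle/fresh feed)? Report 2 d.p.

CL = 89.94 %

Let r = R/F. Size balance at 212 µm:
(1+r)·d = r·u + o ⇒ r = (o−d)/(d−u)
r = (92.2 − 61.8)/(61.8 − 28.0) = 30.4/33.8 = 0.8994
CL = 100·r = 89.94 %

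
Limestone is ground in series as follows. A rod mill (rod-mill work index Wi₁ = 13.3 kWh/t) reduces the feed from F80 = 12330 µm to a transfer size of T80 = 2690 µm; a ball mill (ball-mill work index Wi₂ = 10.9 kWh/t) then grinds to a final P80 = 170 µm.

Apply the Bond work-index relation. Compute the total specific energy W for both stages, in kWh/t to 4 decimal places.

W = 10 Wi (1/√P80 − 1/√F80)  [Bond]
Stage 1 (12330→2690 µm, Wi₁=13.3): W₁ = 10·13.3·(0.019281 − 0.009006) = 1.3666 kWh/t
Stage 2 (2690→170 µm, Wi₂=10.9): W₂ = 10·10.9·(0.076696 − 0.019281) = 6.2583 kWh/t
W = W₁ + W₂ = 1.3666 + 6.2583 = 7.6249 kWh/t

W = 7.6249 kWh/t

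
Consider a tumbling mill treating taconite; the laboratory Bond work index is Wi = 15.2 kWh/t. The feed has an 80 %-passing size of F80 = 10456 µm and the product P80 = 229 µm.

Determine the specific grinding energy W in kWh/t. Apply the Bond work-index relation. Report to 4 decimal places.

W = 8.5580 kWh/t

Bond:  W = 10 Wi (1/√P − 1/√F)
1/√229 = 0.066082;  1/√10456 = 0.009780
W = 10·15.2·(0.066082 − 0.009780) = 8.5580 kWh/t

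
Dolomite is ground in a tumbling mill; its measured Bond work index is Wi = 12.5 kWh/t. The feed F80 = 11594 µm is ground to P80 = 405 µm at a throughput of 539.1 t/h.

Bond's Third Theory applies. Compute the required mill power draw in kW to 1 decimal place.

Bond:  W = 10 Wi (1/√P − 1/√F)
W = 10·12.5·(1/√405 − 1/√11594) = 10·12.5·(0.040403) = 5.0504 kWh/t
Power = W × throughput = 5.0504 kWh/t × 539.1 t/h = 2722.7 kW

P = 2722.7 kW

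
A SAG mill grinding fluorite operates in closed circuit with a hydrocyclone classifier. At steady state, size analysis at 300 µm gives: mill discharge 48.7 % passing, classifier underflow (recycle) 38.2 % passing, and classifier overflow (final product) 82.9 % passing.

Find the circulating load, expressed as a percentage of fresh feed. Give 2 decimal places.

Balance %-passing 300 µm (r = R/F):
r = (o − d)/(d − u)
r = (82.9 − 48.7)/(48.7 − 38.2) = 34.2/10.5 = 3.2571
CL = 100·r = 325.71 %

CL = 325.71 %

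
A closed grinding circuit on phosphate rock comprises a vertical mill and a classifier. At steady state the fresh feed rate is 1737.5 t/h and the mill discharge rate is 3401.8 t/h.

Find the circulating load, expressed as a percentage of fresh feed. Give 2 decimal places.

CL = 95.79 %

Mill node: discharge = fresh + recycle.
R = M − F = 3401.8 − 1737.5 = 1664.3 t/h
CL = 100·R/F = 100·1664.3/1737.5 = 95.79 %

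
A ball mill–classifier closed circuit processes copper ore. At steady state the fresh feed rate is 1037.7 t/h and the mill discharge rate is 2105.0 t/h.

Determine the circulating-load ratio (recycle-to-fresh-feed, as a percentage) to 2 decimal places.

CL = 102.85 %

Discharge = new feed + return, hence
R = M − F = 2105.0 − 1037.7 = 1067.3 t/h
CL = 100·R/F = 100·1067.3/1037.7 = 102.85 %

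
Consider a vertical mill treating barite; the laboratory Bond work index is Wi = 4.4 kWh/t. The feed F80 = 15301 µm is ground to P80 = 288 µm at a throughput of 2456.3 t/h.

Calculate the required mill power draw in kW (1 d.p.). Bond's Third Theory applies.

P = 5494.8 kW

W_Bond = 10·Wi·(1/√P₈₀ − 1/√F₈₀)
W = 10·4.4·(1/√288 − 1/√15301) = 10·4.4·(0.050841) = 2.2370 kWh/t
Power = W × throughput = 2.2370 kWh/t × 2456.3 t/h = 5494.8 kW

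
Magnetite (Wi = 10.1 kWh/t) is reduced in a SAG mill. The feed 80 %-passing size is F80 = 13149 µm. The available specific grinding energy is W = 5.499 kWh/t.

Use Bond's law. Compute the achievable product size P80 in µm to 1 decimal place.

W = 10 Wi (P80^-0.5 − F80^-0.5)
⇒ 1/√P80 = W/(10·Wi) + 1/√F80
  = 5.4990/(10·10.1) + 1/√13149 = 0.054446 + 0.008721 = 0.063166
P80 = (1/0.063166)² = 15.8312² = 250.63 µm

P80 = 250.6 µm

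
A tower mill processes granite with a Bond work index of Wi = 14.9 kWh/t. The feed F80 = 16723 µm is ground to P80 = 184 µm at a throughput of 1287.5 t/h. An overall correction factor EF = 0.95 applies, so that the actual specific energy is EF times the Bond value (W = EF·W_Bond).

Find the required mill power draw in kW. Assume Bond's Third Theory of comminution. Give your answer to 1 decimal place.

W = 10·Wi·(P80^(-½) − F80^(-½))
W = 10·14.9·(1/√184 − 1/√16723) = 10·14.9·(0.065988) = 9.8322 kWh/t
Corrected W = EF·W_Bond = 0.95·9.8322 = 9.3406 kWh/t
P_mill = W·ṁ = 9.3406·1287.5 = 12026.0 kW

P = 12026.0 kW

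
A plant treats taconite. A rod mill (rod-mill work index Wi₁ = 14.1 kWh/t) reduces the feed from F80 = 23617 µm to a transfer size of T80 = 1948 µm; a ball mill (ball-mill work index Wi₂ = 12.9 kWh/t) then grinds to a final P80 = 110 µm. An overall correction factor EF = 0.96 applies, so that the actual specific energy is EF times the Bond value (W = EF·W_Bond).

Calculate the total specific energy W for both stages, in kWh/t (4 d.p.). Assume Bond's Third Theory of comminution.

W = 10·Wi·[P80^(−½) − F80^(−½)]
Stage 1 (23617→1948 µm, Wi₁=14.1): W₁ = 10·14.1·(0.022657 − 0.006507) = 2.2772 kWh/t
Stage 2 (1948→110 µm, Wi₂=12.9): W₂ = 10·12.9·(0.095346 − 0.022657) = 9.3769 kWh/t
W = W₁ + W₂ = 2.2772 + 9.3769 = 11.6541 kWh/t
With EF = 0.96: W = 11.6541·0.96 = 11.1879 kWh/t

W = 11.1879 kWh/t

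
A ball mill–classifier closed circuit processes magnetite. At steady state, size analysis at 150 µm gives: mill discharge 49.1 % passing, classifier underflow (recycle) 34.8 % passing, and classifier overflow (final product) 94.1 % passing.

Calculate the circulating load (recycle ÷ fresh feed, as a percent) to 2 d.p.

Mass balance on the −150 µm fraction:
Fd + Rd = Ru + Fo ⇒ R/F = (o−d)/(d−u)
r = (94.1 − 49.1)/(49.1 − 34.8) = 45.0/14.3 = 3.1469
CL = 100·r = 314.69 %

CL = 314.69 %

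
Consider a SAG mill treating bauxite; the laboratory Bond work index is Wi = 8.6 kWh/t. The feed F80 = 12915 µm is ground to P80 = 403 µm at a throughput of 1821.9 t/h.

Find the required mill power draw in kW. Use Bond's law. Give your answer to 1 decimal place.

W = 10 Wi (1/√P80 − 1/√F80)  [Bond]
W = 10·8.6·(1/√403 − 1/√12915) = 10·8.6·(0.041014) = 3.5272 kWh/t
Mill draw = 3.5272 × 1821.9 = 6426.2 kW

P = 6426.2 kW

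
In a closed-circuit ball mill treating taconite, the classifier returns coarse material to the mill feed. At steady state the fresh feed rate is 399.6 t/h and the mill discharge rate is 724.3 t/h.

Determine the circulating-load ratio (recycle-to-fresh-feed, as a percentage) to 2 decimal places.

Discharge = new feed + return, hence
R = M − F = 724.3 − 399.6 = 324.7 t/h
CL = 100·R/F = 100·324.7/399.6 = 81.26 %

CL = 81.26 %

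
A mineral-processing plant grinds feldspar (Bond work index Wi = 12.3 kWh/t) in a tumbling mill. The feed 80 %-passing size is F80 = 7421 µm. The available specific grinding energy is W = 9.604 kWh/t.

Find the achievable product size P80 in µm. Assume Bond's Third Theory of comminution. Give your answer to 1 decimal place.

W = 10 Wi / √P80 − 10 Wi / √F80
P80^-0.5 = F80^-0.5 + W/(10 Wi)
  = 9.6040/(10·12.3) + 1/√7421 = 0.078081 + 0.011608 = 0.089690
P80 = (1/0.089690)² = 11.1496² = 124.31 µm

P80 = 124.3 µm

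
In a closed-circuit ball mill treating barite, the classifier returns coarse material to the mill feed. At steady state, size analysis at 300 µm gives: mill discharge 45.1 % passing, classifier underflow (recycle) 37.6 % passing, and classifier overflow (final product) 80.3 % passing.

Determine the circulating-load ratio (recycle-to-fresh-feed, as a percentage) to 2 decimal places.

CL = 469.33 %

Mass balance on the −300 µm fraction:
Fd + Rd = Ru + Fo ⇒ R/F = (o−d)/(d−u)
r = (80.3 − 45.1)/(45.1 − 37.6) = 35.2/7.5 = 4.6933
CL = 100·r = 469.33 %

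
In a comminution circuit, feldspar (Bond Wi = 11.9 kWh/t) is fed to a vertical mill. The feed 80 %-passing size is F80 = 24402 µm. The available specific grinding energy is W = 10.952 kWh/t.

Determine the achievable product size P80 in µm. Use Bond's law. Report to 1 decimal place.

P80 = 103.2 µm

Bond: W = 10·Wi·(1/√P80 − 1/√F80)
⇒ 1/√P80 = W/(10 Wi) + 1/√F80
  = 10.9520/(10·11.9) + 1/√24402 = 0.092034 + 0.006402 = 0.098435
P80 = (1/0.098435)² = 10.1590² = 103.20 µm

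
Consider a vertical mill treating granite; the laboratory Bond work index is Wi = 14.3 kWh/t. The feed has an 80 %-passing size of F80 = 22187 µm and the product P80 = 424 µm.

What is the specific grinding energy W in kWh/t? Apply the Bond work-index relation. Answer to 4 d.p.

W = 10·Wi·[P80^(−½) − F80^(−½)]
1/√424 = 0.048564;  1/√22187 = 0.006714
W = 10·14.3·(0.048564 − 0.006714) = 5.9847 kWh/t

W = 5.9847 kWh/t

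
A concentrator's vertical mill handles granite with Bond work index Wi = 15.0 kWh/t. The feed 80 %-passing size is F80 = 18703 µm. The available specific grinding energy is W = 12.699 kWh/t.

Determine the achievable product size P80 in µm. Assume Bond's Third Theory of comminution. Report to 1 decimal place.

P80 = 118.2 µm

W = 10·Wi·[P80^(−½) − F80^(−½)]
⇒ 1/√P80 = W/(10 Wi) + 1/√F80
  = 12.6990/(10·15.0) + 1/√18703 = 0.084660 + 0.007312 = 0.091972
P80 = (1/0.091972)² = 10.8729² = 118.22 µm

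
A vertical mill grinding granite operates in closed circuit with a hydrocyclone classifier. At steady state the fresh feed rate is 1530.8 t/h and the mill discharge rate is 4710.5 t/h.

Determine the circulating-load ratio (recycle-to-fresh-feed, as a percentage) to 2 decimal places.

CL = 207.71 %

Discharge = new feed + return, hence
R = M − F = 4710.5 − 1530.8 = 3179.7 t/h
CL = 100·R/F = 100·3179.7/1530.8 = 207.71 %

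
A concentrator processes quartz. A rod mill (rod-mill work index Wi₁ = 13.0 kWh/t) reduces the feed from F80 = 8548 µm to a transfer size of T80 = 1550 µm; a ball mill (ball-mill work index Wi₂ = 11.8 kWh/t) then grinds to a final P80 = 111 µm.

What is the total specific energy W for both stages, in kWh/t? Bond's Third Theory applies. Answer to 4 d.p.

W = 10 Wi (P80^-0.5 − F80^-0.5)
Stage 1 (8548→1550 µm, Wi₁=13.0): W₁ = 10·13.0·(0.025400 − 0.010816) = 1.8959 kWh/t
Stage 2 (1550→111 µm, Wi₂=11.8): W₂ = 10·11.8·(0.094916 − 0.025400) = 8.2029 kWh/t
W = W₁ + W₂ = 1.8959 + 8.2029 = 10.0988 kWh/t

W = 10.0988 kWh/t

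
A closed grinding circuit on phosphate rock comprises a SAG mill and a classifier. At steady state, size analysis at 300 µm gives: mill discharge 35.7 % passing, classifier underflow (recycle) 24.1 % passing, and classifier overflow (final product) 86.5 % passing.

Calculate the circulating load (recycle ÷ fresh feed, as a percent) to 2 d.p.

CL = 437.93 %

Two-product formula at 300 µm:
r = (o − d)/(d − u)
r = (86.5 − 35.7)/(35.7 − 24.1) = 50.8/11.6 = 4.3793
CL = 100·r = 437.93 %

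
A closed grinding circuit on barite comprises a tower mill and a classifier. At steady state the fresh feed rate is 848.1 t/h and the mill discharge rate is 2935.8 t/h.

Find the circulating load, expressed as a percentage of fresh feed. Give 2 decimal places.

CL = 246.16 %

M = F + R at steady state, so:
R = M − F = 2935.8 − 848.1 = 2087.7 t/h
CL = 100·R/F = 100·2087.7/848.1 = 246.16 %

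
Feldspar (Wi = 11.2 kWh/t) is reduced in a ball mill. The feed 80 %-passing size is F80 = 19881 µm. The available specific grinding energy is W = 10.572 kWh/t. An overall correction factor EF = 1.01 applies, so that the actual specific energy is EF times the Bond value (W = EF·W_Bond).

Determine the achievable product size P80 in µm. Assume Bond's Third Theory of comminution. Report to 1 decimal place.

Bond: W = 10·Wi·(1/√P80 − 1/√F80)
W_Bond = W / EF = 10.572 / 1.01 = 10.4673 kWh/t
P80^-0.5 = F80^-0.5 + W_Bond/(10 Wi)
  = 10.4673/(10·11.2) + 1/√19881 = 0.093458 + 0.007092 = 0.100550
P80 = (1/0.100550)² = 9.9453² = 98.91 µm

P80 = 98.9 µm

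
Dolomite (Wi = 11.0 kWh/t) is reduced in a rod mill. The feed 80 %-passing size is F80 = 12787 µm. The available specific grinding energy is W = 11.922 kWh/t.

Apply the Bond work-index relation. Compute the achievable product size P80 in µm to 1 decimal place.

W_Bond = 10·Wi·(1/√P₈₀ − 1/√F₈₀)
P80^(−½) = W/(10 Wi) + F80^(−½)
  = 11.9220/(10·11.0) + 1/√12787 = 0.108382 + 0.008843 = 0.117225
P80 = (1/0.117225)² = 8.5306² = 72.77 µm

P80 = 72.8 µm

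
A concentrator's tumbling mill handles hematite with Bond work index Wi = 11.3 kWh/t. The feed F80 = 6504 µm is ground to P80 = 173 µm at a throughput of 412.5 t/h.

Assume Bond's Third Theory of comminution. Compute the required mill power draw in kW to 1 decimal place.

W = 10 Wi (1/√P80 − 1/√F80)  [Bond]
W = 10·11.3·(1/√173 − 1/√6504) = 10·11.3·(0.063629) = 7.1901 kWh/t
P = W·T = 7.1901·412.5 = 2965.9 kW

P = 2965.9 kW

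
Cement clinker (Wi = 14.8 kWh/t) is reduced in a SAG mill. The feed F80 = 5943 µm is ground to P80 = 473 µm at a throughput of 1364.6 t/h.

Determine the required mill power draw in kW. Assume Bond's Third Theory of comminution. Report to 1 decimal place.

W = 10·Wi·[P80^(−½) − F80^(−½)]
W = 10·14.8·(1/√473 − 1/√5943) = 10·14.8·(0.033008) = 4.8852 kWh/t
P = W·T = 4.8852·1364.6 = 6666.4 kW

P = 6666.4 kW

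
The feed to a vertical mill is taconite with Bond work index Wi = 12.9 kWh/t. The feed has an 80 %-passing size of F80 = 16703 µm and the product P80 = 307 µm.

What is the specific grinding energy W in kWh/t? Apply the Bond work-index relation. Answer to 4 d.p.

W = 10 Wi (1/√P80 − 1/√F80)  [Bond]
1/√307 = 0.057073;  1/√16703 = 0.007738
W = 10·12.9·(0.057073 − 0.007738) = 6.3643 kWh/t

W = 6.3643 kWh/t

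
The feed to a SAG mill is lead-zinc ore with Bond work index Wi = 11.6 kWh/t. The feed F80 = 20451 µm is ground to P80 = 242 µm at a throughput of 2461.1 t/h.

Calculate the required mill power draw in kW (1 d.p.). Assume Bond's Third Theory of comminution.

W_Bond = 10·Wi·(1/√P₈₀ − 1/√F₈₀)
W = 10·11.6·(1/√242 − 1/√20451) = 10·11.6·(0.057290) = 6.6456 kWh/t
Power = W × throughput = 6.6456 kWh/t × 2461.1 t/h = 16355.5 kW

P = 16355.5 kW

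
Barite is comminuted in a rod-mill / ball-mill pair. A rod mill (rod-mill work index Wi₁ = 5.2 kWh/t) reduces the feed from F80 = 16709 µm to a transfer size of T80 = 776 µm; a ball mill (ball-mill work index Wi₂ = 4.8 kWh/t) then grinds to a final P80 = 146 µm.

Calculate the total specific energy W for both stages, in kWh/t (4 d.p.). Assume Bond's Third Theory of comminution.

W = 3.7138 kWh/t

W = 10 Wi / √P80 − 10 Wi / √F80
Stage 1 (16709→776 µm, Wi₁=5.2): W₁ = 10·5.2·(0.035898 − 0.007736) = 1.4644 kWh/t
Stage 2 (776→146 µm, Wi₂=4.8): W₂ = 10·4.8·(0.082761 − 0.035898) = 2.2494 kWh/t
W = W₁ + W₂ = 1.4644 + 2.2494 = 3.7138 kWh/t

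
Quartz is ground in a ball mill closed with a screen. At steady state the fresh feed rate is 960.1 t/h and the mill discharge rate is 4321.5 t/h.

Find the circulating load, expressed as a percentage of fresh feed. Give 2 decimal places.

Steady state: M = F + R.
R = M − F = 4321.5 − 960.1 = 3361.4 t/h
CL = 100·R/F = 100·3361.4/960.1 = 350.11 %

CL = 350.11 %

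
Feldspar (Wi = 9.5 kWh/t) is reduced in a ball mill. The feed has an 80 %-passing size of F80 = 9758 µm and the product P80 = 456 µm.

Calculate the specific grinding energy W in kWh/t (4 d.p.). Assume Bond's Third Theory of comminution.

W = 3.4871 kWh/t

W = 10·Wi·(P80^(-½) − F80^(-½))
1/√456 = 0.046829;  1/√9758 = 0.010123
W = 10·9.5·(0.046829 − 0.010123) = 3.4871 kWh/t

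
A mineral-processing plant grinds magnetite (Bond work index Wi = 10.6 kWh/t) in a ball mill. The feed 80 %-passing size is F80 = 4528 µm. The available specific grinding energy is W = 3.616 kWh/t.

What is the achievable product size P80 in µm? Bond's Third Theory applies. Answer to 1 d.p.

W = 10 Wi (1/√P80 − 1/√F80)  [Bond]
1/√P80 = 1/√F80 + W/(10·Wi)
  = 3.6160/(10·10.6) + 1/√4528 = 0.034113 + 0.014861 = 0.048974
P80 = (1/0.048974)² = 20.4189² = 416.93 µm

P80 = 416.9 µm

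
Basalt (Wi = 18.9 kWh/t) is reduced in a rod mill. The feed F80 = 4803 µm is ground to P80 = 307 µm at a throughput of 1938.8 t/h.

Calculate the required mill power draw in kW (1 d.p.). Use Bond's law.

P = 15626.1 kW

W = 10·Wi·(P80^(-½) − F80^(-½))
W = 10·18.9·(1/√307 − 1/√4803) = 10·18.9·(0.042644) = 8.0597 kWh/t
Mill draw = 8.0597 × 1938.8 = 15626.1 kW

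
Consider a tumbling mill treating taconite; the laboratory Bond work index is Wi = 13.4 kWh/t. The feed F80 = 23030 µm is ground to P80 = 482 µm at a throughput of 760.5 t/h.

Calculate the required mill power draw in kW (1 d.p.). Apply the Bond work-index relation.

P = 3970.2 kW

W = 10·Wi·[P80^(−½) − F80^(−½)]
W = 10·13.4·(1/√482 − 1/√23030) = 10·13.4·(0.038959) = 5.2205 kWh/t
P_mill = W·ṁ = 5.2205·760.5 = 3970.2 kW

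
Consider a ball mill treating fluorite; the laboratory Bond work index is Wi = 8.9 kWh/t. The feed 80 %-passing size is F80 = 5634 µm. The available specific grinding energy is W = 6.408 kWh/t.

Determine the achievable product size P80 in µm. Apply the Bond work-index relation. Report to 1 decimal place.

W = 10·Wi·[P80^(−½) − F80^(−½)]
1/√P80 = 1/√F80 + W/(10·Wi)
  = 6.4080/(10·8.9) + 1/√5634 = 0.072000 + 0.013323 = 0.085323
P80 = (1/0.085323)² = 11.7202² = 137.36 µm

P80 = 137.4 µm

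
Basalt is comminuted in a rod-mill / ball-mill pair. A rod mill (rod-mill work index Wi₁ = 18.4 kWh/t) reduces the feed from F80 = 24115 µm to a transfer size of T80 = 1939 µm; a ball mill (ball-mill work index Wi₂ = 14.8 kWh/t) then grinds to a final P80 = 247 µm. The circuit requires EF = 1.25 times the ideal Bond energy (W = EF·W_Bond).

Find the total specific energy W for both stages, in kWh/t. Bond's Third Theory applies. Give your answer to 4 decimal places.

W_Bond = 10·Wi·(1/√P₈₀ − 1/√F₈₀)
Stage 1 (24115→1939 µm, Wi₁=18.4): W₁ = 10·18.4·(0.022710 − 0.006440) = 2.9937 kWh/t
Stage 2 (1939→247 µm, Wi₂=14.8): W₂ = 10·14.8·(0.063628 − 0.022710) = 6.0560 kWh/t
W = W₁ + W₂ = 2.9937 + 6.0560 = 9.0497 kWh/t
With EF = 1.25: W = 9.0497·1.25 = 11.3121 kWh/t

W = 11.3121 kWh/t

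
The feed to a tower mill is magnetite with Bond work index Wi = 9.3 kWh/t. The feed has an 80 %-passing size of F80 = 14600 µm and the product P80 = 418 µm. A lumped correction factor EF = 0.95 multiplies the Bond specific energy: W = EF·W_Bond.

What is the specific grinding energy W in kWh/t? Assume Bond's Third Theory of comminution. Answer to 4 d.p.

W = 3.5901 kWh/t

W = 10 Wi (P80^-0.5 − F80^-0.5)
1/√418 = 0.048912;  1/√14600 = 0.008276
W = 10·9.3·(0.048912 − 0.008276) = 3.7791 kWh/t
Apply correction: 3.7791 × 0.95 = 3.5901 kWh/t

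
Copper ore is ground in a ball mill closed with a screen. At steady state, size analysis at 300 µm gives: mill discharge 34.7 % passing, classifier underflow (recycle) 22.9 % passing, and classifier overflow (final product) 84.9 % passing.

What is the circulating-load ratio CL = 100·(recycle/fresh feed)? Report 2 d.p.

Two-product formula at 300 µm:
(1+r)·d = r·u + o ⇒ r = (o−d)/(d−u)
r = (84.9 − 34.7)/(34.7 − 22.9) = 50.2/11.8 = 4.2542
CL = 100·r = 425.42 %

CL = 425.42 %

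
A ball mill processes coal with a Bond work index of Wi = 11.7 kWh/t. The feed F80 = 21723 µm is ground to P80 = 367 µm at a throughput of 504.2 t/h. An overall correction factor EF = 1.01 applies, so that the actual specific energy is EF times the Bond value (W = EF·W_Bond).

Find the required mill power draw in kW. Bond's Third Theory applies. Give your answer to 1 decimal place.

W = 10·Wi·(P80^(-½) − F80^(-½))
W = 10·11.7·(1/√367 − 1/√21723) = 10·11.7·(0.045415) = 5.3135 kWh/t
With EF = 1.01: W = 5.3135·1.01 = 5.3667 kWh/t
P_mill = W·ṁ = 5.3667·504.2 = 2705.9 kW

P = 2705.9 kW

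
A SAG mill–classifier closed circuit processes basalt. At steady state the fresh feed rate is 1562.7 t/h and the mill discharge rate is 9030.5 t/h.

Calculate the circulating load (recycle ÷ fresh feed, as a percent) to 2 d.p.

CL = 477.88 %

Steady state: M = F + R.
R = M − F = 9030.5 − 1562.7 = 7467.8 t/h
CL = 100·R/F = 100·7467.8/1562.7 = 477.88 %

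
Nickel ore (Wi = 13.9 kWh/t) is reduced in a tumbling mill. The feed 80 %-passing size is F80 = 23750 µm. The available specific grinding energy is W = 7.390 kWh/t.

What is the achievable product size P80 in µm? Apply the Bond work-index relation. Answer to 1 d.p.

Bond:  W = 10 Wi (1/√P − 1/√F)
⇒ 1/√P80 = W/(10 Wi) + 1/√F80
  = 7.3900/(10·13.9) + 1/√23750 = 0.053165 + 0.006489 = 0.059654
P80 = (1/0.059654)² = 16.7632² = 281.01 µm

P80 = 281.0 µm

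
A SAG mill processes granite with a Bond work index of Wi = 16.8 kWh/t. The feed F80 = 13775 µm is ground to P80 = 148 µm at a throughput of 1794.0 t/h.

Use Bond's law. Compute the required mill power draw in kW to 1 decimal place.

P = 22206.3 kW

W = 10 Wi / √P80 − 10 Wi / √F80
W = 10·16.8·(1/√148 − 1/√13775) = 10·16.8·(0.073679) = 12.3781 kWh/t
Power = W × throughput = 12.3781 kWh/t × 1794.0 t/h = 22206.3 kW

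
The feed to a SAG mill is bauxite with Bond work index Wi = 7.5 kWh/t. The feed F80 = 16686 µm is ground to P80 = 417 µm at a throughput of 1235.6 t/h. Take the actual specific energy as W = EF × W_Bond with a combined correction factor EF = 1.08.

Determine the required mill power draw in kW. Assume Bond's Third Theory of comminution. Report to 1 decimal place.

P = 4126.3 kW

W = 10·Wi·[P80^(−½) − F80^(−½)]
W = 10·7.5·(1/√417 − 1/√16686) = 10·7.5·(0.041229) = 3.0922 kWh/t
Corrected W = EF·W_Bond = 1.08·3.0922 = 3.3395 kWh/t
P = W·T = 3.3395·1235.6 = 4126.3 kW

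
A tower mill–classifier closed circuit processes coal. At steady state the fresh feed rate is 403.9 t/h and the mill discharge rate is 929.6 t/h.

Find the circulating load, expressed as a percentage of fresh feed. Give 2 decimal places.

M = F + R at steady state, so:
R = M − F = 929.6 − 403.9 = 525.7 t/h
CL = 100·R/F = 100·525.7/403.9 = 130.16 %

CL = 130.16 %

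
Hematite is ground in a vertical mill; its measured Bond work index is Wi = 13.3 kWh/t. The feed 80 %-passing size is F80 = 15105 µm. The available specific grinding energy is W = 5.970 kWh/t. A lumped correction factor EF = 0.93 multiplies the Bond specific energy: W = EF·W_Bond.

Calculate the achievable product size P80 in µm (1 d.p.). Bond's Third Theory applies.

W_Bond = 10·Wi·(1/√P₈₀ − 1/√F₈₀)
W_Bond = W / EF = 5.970 / 0.93 = 6.4194 kWh/t
⇒ 1/√P80 = W_Bond/(10·Wi) + 1/√F80
  = 6.4194/(10·13.3) + 1/√15105 = 0.048266 + 0.008137 = 0.056402
P80 = (1/0.056402)² = 17.7298² = 314.34 µm

P80 = 314.3 µm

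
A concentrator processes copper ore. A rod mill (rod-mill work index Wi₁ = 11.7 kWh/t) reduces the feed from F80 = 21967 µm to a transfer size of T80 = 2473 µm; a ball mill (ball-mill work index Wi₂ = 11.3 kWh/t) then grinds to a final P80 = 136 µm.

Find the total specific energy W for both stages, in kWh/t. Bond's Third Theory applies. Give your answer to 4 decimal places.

W = 8.9807 kWh/t

Bond: W = 10·Wi·(1/√P80 − 1/√F80)
Stage 1 (21967→2473 µm, Wi₁=11.7): W₁ = 10·11.7·(0.020109 − 0.006747) = 1.5633 kWh/t
Stage 2 (2473→136 µm, Wi₂=11.3): W₂ = 10·11.3·(0.085749 − 0.020109) = 7.4174 kWh/t
W = W₁ + W₂ = 1.5633 + 7.4174 = 8.9807 kWh/t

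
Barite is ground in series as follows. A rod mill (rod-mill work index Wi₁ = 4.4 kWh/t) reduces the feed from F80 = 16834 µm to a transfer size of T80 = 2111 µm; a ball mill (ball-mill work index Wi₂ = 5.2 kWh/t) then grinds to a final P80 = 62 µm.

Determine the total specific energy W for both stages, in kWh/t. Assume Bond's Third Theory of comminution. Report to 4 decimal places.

W = 10·Wi·(P80^(-½) − F80^(-½))
Stage 1 (16834→2111 µm, Wi₁=4.4): W₁ = 10·4.4·(0.021765 − 0.007707) = 0.6185 kWh/t
Stage 2 (2111→62 µm, Wi₂=5.2): W₂ = 10·5.2·(0.127000 − 0.021765) = 5.4722 kWh/t
W = W₁ + W₂ = 0.6185 + 5.4722 = 6.0908 kWh/t

W = 6.0908 kWh/t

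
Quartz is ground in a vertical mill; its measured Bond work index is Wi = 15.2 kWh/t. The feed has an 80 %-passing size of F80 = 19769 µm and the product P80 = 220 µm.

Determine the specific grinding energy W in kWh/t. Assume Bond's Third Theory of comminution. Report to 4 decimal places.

W = 10 Wi (P80^-0.5 − F80^-0.5)
1/√220 = 0.067420;  1/√19769 = 0.007112
W = 10·15.2·(0.067420 − 0.007112) = 9.1668 kWh/t

W = 9.1668 kWh/t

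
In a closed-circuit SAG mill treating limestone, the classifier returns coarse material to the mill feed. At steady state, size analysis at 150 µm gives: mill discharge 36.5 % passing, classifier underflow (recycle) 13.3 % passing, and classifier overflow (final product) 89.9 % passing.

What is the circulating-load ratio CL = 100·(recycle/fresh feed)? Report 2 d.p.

CL = 230.17 %

Classifier node, passing 150 µm:
Fd + Rd = Ru + Fo ⇒ R/F = (o−d)/(d−u)
r = (89.9 − 36.5)/(36.5 − 13.3) = 53.4/23.2 = 2.3017
CL = 100·r = 230.17 %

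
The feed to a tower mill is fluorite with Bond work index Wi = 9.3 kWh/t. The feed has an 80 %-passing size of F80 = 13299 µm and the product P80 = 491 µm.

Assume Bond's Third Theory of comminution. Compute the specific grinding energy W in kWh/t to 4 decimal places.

W = 10 Wi / √P80 − 10 Wi / √F80
1/√491 = 0.045129;  1/√13299 = 0.008671
W = 10·9.3·(0.045129 − 0.008671) = 3.3906 kWh/t

W = 3.3906 kWh/t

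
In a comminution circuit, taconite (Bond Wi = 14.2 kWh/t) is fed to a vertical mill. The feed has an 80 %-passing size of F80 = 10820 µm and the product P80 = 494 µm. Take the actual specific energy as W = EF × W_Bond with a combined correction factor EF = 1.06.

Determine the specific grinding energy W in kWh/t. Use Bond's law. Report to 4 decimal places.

W = 5.3252 kWh/t

W = 10·Wi·(P80^(-½) − F80^(-½))
1/√494 = 0.044992;  1/√10820 = 0.009614
W = 10·14.2·(0.044992 − 0.009614) = 5.0237 kWh/t
With EF = 1.06: W = 5.0237·1.06 = 5.3252 kWh/t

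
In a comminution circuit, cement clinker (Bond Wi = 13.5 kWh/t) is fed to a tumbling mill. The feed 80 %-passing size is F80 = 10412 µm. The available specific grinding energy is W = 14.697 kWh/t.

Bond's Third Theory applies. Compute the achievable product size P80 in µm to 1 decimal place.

P80 = 71.0 µm

W_Bond = 10·Wi·(1/√P₈₀ − 1/√F₈₀)
P80^-0.5 = F80^-0.5 + W/(10 Wi)
  = 14.6970/(10·13.5) + 1/√10412 = 0.108867 + 0.009800 = 0.118667
P80 = (1/0.118667)² = 8.4270² = 71.01 µm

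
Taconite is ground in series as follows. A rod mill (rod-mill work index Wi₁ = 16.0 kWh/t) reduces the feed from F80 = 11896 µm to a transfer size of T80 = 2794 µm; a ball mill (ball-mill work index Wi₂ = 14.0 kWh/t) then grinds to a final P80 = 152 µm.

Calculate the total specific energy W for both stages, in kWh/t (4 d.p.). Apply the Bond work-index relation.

W = 10.2669 kWh/t

Bond: W = 10·Wi·(1/√P80 − 1/√F80)
Stage 1 (11896→2794 µm, Wi₁=16.0): W₁ = 10·16.0·(0.018919 − 0.009169) = 1.5600 kWh/t
Stage 2 (2794→152 µm, Wi₂=14.0): W₂ = 10·14.0·(0.081111 − 0.018919) = 8.7069 kWh/t
W = W₁ + W₂ = 1.5600 + 8.7069 = 10.2669 kWh/t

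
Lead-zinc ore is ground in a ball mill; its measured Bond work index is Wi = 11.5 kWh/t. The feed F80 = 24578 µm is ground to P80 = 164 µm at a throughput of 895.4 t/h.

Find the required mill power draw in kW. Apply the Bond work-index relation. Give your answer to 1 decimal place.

P = 7383.9 kW

W = 10·Wi·(P80^(-½) − F80^(-½))
W = 10·11.5·(1/√164 − 1/√24578) = 10·11.5·(0.071708) = 8.2465 kWh/t
Power = W × throughput = 8.2465 kWh/t × 895.4 t/h = 7383.9 kW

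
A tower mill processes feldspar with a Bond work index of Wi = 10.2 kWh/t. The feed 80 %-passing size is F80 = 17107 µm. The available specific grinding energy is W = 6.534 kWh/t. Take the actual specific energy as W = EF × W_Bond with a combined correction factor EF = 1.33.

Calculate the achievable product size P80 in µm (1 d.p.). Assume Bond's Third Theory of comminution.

P80 = 321.1 µm

W_Bond = 10·Wi·(1/√P₈₀ − 1/√F₈₀)
W_Bond = W / EF = 6.534 / 1.33 = 4.9128 kWh/t
1/√P80 = 1/√F80 + W_Bond/(10·Wi)
  = 4.9128/(10·10.2) + 1/√17107 = 0.048165 + 0.007646 = 0.055810
P80 = (1/0.055810)² = 17.9179² = 321.05 µm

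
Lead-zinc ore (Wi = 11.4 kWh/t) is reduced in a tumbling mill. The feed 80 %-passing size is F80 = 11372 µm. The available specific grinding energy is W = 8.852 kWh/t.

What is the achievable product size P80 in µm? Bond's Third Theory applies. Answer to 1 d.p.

W = 10 Wi (1/√P80 − 1/√F80)  [Bond]
⇒ 1/√P80 = W/(10·Wi) + 1/√F80
  = 8.8520/(10·11.4) + 1/√11372 = 0.077649 + 0.009377 = 0.087027
P80 = (1/0.087027)² = 11.4908² = 132.04 µm

P80 = 132.0 µm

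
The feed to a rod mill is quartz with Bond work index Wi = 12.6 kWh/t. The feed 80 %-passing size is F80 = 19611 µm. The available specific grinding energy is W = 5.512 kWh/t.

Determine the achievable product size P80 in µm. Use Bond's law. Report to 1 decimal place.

W = 10·Wi·(P80^(-½) − F80^(-½))
⇒ 1/√P80 = W/(10 Wi) + 1/√F80
  = 5.5120/(10·12.6) + 1/√19611 = 0.043746 + 0.007141 = 0.050887
P80 = (1/0.050887)² = 19.6514² = 386.18 µm

P80 = 386.2 µm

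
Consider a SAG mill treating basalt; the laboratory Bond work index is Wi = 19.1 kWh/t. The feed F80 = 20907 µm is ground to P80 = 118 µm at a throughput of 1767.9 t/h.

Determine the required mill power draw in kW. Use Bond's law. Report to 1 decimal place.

P = 28749.6 kW

W = 10·Wi·(P80^(-½) − F80^(-½))
W = 10·19.1·(1/√118 − 1/√20907) = 10·19.1·(0.085141) = 16.2620 kWh/t
Mill draw = 16.2620 × 1767.9 = 28749.6 kW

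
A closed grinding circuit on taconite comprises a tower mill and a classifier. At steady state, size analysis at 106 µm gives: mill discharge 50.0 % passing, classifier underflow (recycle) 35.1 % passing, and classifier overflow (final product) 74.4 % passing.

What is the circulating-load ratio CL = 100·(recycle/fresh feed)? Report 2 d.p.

CL = 163.76 %

Mass balance on the −106 µm fraction:
d + r·d = r·u + o → r(d−u) = o−d
r = (74.4 − 50.0)/(50.0 − 35.1) = 24.4/14.9 = 1.6376
CL = 100·r = 163.76 %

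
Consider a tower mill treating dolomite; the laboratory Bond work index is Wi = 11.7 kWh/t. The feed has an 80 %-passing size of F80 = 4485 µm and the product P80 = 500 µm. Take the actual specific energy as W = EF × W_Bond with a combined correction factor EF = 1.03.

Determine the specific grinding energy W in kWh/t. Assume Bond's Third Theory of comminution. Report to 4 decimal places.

W = 10·Wi·(P80^(-½) − F80^(-½))
1/√500 = 0.044721;  1/√4485 = 0.014932
W = 10·11.7·(0.044721 − 0.014932) = 3.4854 kWh/t
With EF = 1.03: W = 3.4854·1.03 = 3.5899 kWh/t

W = 3.5899 kWh/t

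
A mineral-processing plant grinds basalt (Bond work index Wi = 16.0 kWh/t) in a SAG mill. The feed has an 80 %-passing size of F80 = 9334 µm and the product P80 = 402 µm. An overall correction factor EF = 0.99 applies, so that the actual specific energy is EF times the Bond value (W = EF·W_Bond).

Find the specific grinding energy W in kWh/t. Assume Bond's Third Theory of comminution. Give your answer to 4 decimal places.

W = 6.2607 kWh/t

W = 10 Wi / √P80 − 10 Wi / √F80
1/√402 = 0.049875;  1/√9334 = 0.010351
W = 10·16.0·(0.049875 − 0.010351) = 6.3240 kWh/t
Corrected W = EF·W_Bond = 0.99·6.3240 = 6.2607 kWh/t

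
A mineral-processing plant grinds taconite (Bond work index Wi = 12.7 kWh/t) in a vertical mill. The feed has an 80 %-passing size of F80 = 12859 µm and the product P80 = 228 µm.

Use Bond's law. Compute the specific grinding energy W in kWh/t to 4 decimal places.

W = 7.2908 kWh/t

W = 10 Wi (1/√P80 − 1/√F80)  [Bond]
1/√228 = 0.066227;  1/√12859 = 0.008819
W = 10·12.7·(0.066227 − 0.008819) = 7.2908 kWh/t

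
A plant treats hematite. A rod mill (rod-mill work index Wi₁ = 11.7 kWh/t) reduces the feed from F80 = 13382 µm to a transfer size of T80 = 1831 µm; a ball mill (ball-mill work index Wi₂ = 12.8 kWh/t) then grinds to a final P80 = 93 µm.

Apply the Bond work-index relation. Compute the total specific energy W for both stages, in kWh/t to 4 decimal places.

Bond:  W = 10 Wi (1/√P − 1/√F)
Stage 1 (13382→1831 µm, Wi₁=11.7): W₁ = 10·11.7·(0.023370 − 0.008644) = 1.7229 kWh/t
Stage 2 (1831→93 µm, Wi₂=12.8): W₂ = 10·12.8·(0.103695 − 0.023370) = 10.2816 kWh/t
W = W₁ + W₂ = 1.7229 + 10.2816 = 12.0045 kWh/t

W = 12.0045 kWh/t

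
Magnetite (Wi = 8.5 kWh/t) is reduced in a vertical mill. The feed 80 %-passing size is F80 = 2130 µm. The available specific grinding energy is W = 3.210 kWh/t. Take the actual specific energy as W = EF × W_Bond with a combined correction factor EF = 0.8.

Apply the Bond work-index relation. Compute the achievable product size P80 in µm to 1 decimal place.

P80 = 210.8 µm

W = 10 Wi (1/√P80 − 1/√F80)  [Bond]
W_Bond = W / EF = 3.210 / 0.8 = 4.0125 kWh/t
1/√P80 = 1/√F80 + W_Bond/(10·Wi)
  = 4.0125/(10·8.5) + 1/√2130 = 0.047206 + 0.021668 = 0.068873
P80 = (1/0.068873)² = 14.5194² = 210.81 µm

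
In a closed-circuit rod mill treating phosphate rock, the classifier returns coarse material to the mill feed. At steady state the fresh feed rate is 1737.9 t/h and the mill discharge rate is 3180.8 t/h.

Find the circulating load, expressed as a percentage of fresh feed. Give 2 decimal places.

CL = 83.03 %

Steady state: M = F + R.
R = M − F = 3180.8 − 1737.9 = 1442.9 t/h
CL = 100·R/F = 100·1442.9/1737.9 = 83.03 %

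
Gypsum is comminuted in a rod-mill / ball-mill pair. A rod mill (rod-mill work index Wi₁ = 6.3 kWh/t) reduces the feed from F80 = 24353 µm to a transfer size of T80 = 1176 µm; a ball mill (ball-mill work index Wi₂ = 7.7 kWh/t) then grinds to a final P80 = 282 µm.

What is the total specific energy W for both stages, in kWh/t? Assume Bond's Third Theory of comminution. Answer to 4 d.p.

W = 3.7733 kWh/t

W = 10 Wi (P80^-0.5 − F80^-0.5)
Stage 1 (24353→1176 µm, Wi₁=6.3): W₁ = 10·6.3·(0.029161 − 0.006408) = 1.4334 kWh/t
Stage 2 (1176→282 µm, Wi₂=7.7): W₂ = 10·7.7·(0.059549 − 0.029161) = 2.3399 kWh/t
W = W₁ + W₂ = 1.4334 + 2.3399 = 3.7733 kWh/t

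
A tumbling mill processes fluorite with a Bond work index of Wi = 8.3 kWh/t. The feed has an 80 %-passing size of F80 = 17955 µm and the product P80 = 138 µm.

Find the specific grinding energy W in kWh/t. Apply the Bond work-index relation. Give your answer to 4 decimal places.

Bond:  W = 10 Wi (1/√P − 1/√F)
1/√138 = 0.085126;  1/√17955 = 0.007463
W = 10·8.3·(0.085126 − 0.007463) = 6.4460 kWh/t

W = 6.4460 kWh/t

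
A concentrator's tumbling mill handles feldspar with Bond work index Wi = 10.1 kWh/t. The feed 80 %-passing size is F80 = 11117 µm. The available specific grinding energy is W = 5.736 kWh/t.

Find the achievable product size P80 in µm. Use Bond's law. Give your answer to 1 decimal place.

P80 = 227.7 µm

W = 10 Wi (P80^-0.5 − F80^-0.5)
⇒ 1/√P80 = W/(10·Wi) + 1/√F80
  = 5.7360/(10·10.1) + 1/√11117 = 0.056792 + 0.009484 = 0.066276
P80 = (1/0.066276)² = 15.0883² = 227.66 µm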